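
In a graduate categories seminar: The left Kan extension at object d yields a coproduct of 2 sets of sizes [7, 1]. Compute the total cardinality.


Pointwise, the left Kan extension (Lan_F H)(d) is the colimit, indexed
by the comma category (F downarrow d), of H composed with the
projection (F downarrow d) -> C. Here that colimit is given
as a coproduct (disjoint union) of sets, so its cardinality is the
sum of the sizes of the summands.
Coproduct of sets with sizes: 7 + 1
= 8

8


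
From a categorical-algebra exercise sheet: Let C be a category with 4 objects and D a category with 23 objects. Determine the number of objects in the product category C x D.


The product category C x D has objects that are pairs (c, d).
Number of pairs = |Ob(C)| * |Ob(D)| = 4 * 23 = 92

92


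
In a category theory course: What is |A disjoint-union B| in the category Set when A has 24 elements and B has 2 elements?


In Set, the coproduct A + B is the disjoint union.
|A + B| = |A| + |B| = 24 + 2 = 26

26


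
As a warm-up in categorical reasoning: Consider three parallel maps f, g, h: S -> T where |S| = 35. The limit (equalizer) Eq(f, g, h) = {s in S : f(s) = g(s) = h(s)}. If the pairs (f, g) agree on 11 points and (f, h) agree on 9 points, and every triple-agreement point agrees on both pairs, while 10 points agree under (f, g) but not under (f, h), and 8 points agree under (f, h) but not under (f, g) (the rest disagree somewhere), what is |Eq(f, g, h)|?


Eq(f, g, h) is the triple-agreement set: points in S where all three
maps take the same value. Using inclusion-exclusion on the pairwise data:
Pair (f, g) agrees on 11 points; pair (f, h) on 9 points.
Points agreeing under (f, g) but not (f, h) = 10; under (f, h) but not (f, g) = 8.
Triple-agreement = agreement-in-(f, g) minus points that agree under (f, g) but not (f, h):
|Eq(f, g, h)| = 11 - 10 = 1
(cross-check via (f, h): 9 - 8 = 1.)

1


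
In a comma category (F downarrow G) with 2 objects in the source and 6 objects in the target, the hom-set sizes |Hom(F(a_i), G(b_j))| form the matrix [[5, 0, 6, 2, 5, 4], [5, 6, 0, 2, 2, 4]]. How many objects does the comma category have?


Objects of (F downarrow G) are triples (a, b, h: F(a)->G(b)).
The count equals the sum of all entries in the hom-matrix.
sum(row 0) = 22
sum(row 1) = 19
Grand total = 41

41


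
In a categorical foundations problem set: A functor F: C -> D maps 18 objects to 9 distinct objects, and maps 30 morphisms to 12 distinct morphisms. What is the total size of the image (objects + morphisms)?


The image of F consists of distinct objects and distinct morphisms.
|Im(F)| on objects = 9
|Im(F)| on morphisms = 12
Total image cardinality = 9 + 12 = 21

21


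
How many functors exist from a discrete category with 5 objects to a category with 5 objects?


A functor from a discrete category C to D is determined by
where each object maps. Each of the 5 objects of C can map
to any of the 5 objects of D independently.
Number of functors = 5^5 = 3125

3125


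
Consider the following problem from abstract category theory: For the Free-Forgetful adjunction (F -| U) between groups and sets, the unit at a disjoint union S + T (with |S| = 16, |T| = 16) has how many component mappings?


The unit eta_X: X -> U(F(X)) of the Free-Forgetful adjunction
maps each element of X to a generator of F(X). For X = S + T (disjoint
union in Set), |S + T| = |S| + |T|.
Total mappings = 16 + 16 = 32.

32


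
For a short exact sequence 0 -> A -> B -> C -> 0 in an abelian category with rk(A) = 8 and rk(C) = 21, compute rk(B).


For a short exact sequence 0 -> A -> B -> C -> 0,
rank is additive: rank(B) = rank(A) + rank(C).
rank(B) = 8 + 21 = 29

29


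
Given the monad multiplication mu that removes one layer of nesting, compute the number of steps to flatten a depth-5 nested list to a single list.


Each application of mu: T^2 -> T removes one layer of nesting.
Starting at depth 5 (i.e., T^5(X)), we need to reach T(X).
Number of mu applications = 5 - 1 = 4

4


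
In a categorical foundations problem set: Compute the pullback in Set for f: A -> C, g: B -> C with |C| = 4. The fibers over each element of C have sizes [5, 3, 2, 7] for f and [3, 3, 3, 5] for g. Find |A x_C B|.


The pullback A x_C B consists of pairs (a, b) with f(a) = g(b).
For each element c in C, the fiber product has |f^-1(c)| * |g^-1(c)| elements.
Summing over C: 5 * 3 + 3 * 3 + 2 * 3 + 7 * 5
= 15 + 9 + 6 + 35 = 65

65


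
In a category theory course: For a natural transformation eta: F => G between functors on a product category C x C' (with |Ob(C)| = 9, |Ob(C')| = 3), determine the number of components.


A natural transformation eta: F => G assigns one component morphism per
object of the domain category.
The domain is the product category C x C', so
|Ob(C x C')| = |Ob(C)| * |Ob(C')| = 9 * 3 = 27.
Therefore eta has 27 component morphisms.

27


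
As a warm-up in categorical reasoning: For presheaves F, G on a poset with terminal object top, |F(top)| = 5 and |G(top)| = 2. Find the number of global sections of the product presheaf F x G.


Global sections of a presheaf on a poset with terminal top satisfy
Gamma(H) ~ H(top). Presheaves admit pointwise products, so
(F x G)(top) = F(top) x G(top) (Cartesian product).
|Gamma(F x G)| = |F(top)| * |G(top)| = 5 * 2 = 10.

10


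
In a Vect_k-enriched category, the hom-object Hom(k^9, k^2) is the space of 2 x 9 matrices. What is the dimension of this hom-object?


In Vect-enriched categories, Hom(k^n, k^m) is the space of m x n matrices.
dim(Hom(k^9, k^2)) = 2 * 9 = 18

18


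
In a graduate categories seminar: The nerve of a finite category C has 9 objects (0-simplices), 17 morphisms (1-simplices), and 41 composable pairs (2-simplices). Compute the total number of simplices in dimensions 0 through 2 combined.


The 2-skeleton of the nerve N(C) consists of simplices in dimensions 0, 1, 2:
  |N(C)_0| = 9 (objects)
  |N(C)_1| = 17 (morphisms)
  |N(C)_2| = 41 (composable pairs)
Total = 9 + 17 + 41 = 67

67


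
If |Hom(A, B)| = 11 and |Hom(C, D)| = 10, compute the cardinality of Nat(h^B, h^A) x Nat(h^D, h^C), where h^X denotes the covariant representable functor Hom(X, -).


By the Yoneda lemma, Nat(h^B, h^A) is isomorphic to Hom(A, B),
so |Nat(h^B, h^A)| = |Hom(A, B)| and |Nat(h^D, h^C)| = |Hom(C, D)|.
|Hom(A, B)| = 11, |Hom(C, D)| = 10.
|Nat(h^B, h^A) x Nat(h^D, h^C)| = 11 * 10 = 110

110


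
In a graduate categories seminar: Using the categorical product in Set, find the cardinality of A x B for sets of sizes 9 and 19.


In Set, the product A x B is the Cartesian product.
By the universal property, |A x B| = |A| * |B|.
|A x B| = 9 * 19 = 171

171


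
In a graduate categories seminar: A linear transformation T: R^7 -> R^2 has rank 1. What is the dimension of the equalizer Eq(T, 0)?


The equalizer of f and the zero map is ker(f).
By the rank-nullity theorem: dim(ker(f)) = dim(domain) - rank(f).
dim(ker(f)) = 7 - 1 = 6

6


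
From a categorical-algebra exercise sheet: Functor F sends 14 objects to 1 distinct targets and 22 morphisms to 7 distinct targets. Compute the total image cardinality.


The image of F consists of distinct objects and distinct morphisms.
|Im(F)| on objects = 1
|Im(F)| on morphisms = 7
Total image cardinality = 1 + 7 = 8

8


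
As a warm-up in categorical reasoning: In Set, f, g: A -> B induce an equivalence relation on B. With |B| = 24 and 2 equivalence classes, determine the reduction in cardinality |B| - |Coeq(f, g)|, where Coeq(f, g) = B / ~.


The coequalizer Coeq(f, g) = B / ~ has one element per equivalence class.
|B| = 24, |Coeq(f, g)| = 2.
|B| - |Coeq(f, g)| = 24 - 2 = 22.

22


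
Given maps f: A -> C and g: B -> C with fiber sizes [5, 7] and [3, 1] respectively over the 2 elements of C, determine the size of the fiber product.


The pullback A x_C B consists of pairs (a, b) with f(a) = g(b).
For each element c in C, the fiber product has |f^-1(c)| * |g^-1(c)| elements.
Summing over C: 5 * 3 + 7 * 1
= 15 + 7 = 22

22


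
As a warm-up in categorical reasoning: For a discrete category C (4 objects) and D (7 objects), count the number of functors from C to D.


A functor from a discrete category C to D is determined by
where each object maps. Each of the 4 objects of C can map
to any of the 7 objects of D independently.
Number of functors = 7^4 = 2401

2401


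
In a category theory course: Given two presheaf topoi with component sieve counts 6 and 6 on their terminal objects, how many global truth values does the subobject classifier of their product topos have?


In a product of presheaf topoi E_1 x E_2, the subobject classifier
is Omega = Omega_1 x Omega_2 (componentwise), so
|Omega(top)| = |Omega_1(top_1)| * |Omega_2(top_2)|.
= 6 * 6 = 36.

36


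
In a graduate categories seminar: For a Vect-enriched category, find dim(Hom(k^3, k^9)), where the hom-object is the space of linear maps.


In Vect-enriched categories, Hom(k^n, k^m) is the space of m x n matrices.
dim(Hom(k^3, k^9)) = 9 * 3 = 27

27


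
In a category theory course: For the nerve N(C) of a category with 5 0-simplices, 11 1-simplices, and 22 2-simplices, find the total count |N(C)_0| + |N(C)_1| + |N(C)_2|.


The 2-skeleton of the nerve N(C) consists of simplices in dimensions 0, 1, 2:
  |N(C)_0| = 5 (objects)
  |N(C)_1| = 11 (morphisms)
  |N(C)_2| = 22 (composable pairs)
Total = 5 + 11 + 22 = 38

38


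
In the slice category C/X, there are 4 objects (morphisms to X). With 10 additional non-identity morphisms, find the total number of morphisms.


In the slice category C/X, objects are morphisms to X.
Identity morphisms: 4 (one per object of C/X).
Non-identity morphisms: 10.
Total = 4 + 10 = 14

14


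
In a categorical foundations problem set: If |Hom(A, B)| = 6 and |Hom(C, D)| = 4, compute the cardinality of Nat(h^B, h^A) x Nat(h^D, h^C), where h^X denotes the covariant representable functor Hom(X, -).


By the Yoneda lemma, Nat(h^B, h^A) is isomorphic to Hom(A, B),
so |Nat(h^B, h^A)| = |Hom(A, B)| and |Nat(h^D, h^C)| = |Hom(C, D)|.
|Hom(A, B)| = 6, |Hom(C, D)| = 4.
|Nat(h^B, h^A) x Nat(h^D, h^C)| = 6 * 4 = 24

24


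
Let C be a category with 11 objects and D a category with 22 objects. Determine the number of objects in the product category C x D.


The product category C x D has objects that are pairs (c, d).
Number of pairs = |Ob(C)| * |Ob(D)| = 11 * 22 = 242

242


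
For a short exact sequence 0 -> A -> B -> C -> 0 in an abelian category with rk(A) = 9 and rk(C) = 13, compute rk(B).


For a short exact sequence 0 -> A -> B -> C -> 0,
rank is additive: rank(B) = rank(A) + rank(C).
rank(B) = 9 + 13 = 22

22


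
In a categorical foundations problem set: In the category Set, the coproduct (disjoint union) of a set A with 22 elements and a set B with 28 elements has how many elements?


In Set, the coproduct A + B is the disjoint union.
|A + B| = |A| + |B| = 22 + 28 = 50

50


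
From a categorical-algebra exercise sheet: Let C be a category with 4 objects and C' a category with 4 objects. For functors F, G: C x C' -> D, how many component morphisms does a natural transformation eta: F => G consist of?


A natural transformation eta: F => G assigns one component morphism per
object of the domain category.
The domain is the product category C x C', so
|Ob(C x C')| = |Ob(C)| * |Ob(C')| = 4 * 4 = 16.
Therefore eta has 16 component morphisms.

16


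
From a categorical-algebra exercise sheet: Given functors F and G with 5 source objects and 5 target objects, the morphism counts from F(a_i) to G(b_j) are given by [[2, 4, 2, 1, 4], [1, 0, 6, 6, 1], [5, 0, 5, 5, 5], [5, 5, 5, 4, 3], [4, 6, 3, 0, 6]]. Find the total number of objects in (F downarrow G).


Objects of (F downarrow G) are triples (a, b, h: F(a)->G(b)).
The count equals the sum of all entries in the hom-matrix.
sum(row 0) = 13
sum(row 1) = 14
sum(row 2) = 20
sum(row 3) = 22
sum(row 4) = 19
Grand total = 88

88


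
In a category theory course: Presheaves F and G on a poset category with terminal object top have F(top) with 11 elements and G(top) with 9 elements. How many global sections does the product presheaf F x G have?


Global sections of a presheaf on a poset with terminal top satisfy
Gamma(H) ~ H(top). Presheaves admit pointwise products, so
(F x G)(top) = F(top) x G(top) (Cartesian product).
|Gamma(F x G)| = |F(top)| * |G(top)| = 11 * 9 = 99.

99


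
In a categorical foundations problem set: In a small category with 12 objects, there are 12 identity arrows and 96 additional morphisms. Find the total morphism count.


Each object has an identity morphism, giving 12 identities.
Adding the 96 non-identity morphisms:
Total = 12 + 96 = 108

108


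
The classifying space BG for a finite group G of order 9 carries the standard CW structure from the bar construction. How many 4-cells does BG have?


In the bar-construction CW model of BG, the n-cells are indexed by
n-tuples [g_1|...|g_n] of non-identity elements of G (degenerate
simplices with some g_i = e do not contribute cells), so there are
(|G| - 1)^n n-cells.
For dim = 4 with |G| = 9:
cells = (9 - 1)^4 = 8^4 = 4096

4096


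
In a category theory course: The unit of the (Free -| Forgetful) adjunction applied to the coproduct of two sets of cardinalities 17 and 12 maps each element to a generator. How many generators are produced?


The unit eta_X: X -> U(F(X)) of the Free-Forgetful adjunction
maps each element of X to a generator of F(X). For X = S + T (disjoint
union in Set), |S + T| = |S| + |T|.
Total mappings = 17 + 12 = 29.

29


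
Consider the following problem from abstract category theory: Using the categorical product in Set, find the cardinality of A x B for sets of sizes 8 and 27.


In Set, the product A x B is the Cartesian product.
By the universal property, |A x B| = |A| * |B|.
|A x B| = 8 * 27 = 216

216


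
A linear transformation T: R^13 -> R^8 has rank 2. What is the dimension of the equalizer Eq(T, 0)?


The equalizer of f and the zero map is ker(f).
By the rank-nullity theorem: dim(ker(f)) = dim(domain) - rank(f).
dim(ker(f)) = 13 - 2 = 11

11


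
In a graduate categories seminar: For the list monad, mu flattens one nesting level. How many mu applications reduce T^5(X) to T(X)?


Each application of mu: T^2 -> T removes one layer of nesting.
Starting at depth 5 (i.e., T^5(X)), we need to reach T(X).
Number of mu applications = 5 - 1 = 4

4


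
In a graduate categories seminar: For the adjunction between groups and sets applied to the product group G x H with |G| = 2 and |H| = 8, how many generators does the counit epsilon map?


The counit epsilon_K: F(U(K)) -> K of the Free-Forgetful adjunction
maps |K| generators of F(U(K)) into K. For K = G x H (the product group),
|G x H| = |G| * |H|.
Total generators mapped = 2 * 8 = 16.

16


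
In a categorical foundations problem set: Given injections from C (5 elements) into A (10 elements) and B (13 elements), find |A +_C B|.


The pushout A +_C B identifies the images of C in A and B.
|A +_C B| = |A| + |B| - |C| (for injections).
= 10 + 13 - 5 = 18

18


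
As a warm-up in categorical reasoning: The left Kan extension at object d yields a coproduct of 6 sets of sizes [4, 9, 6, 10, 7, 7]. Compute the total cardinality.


Pointwise, the left Kan extension (Lan_F H)(d) is the colimit, indexed
by the comma category (F downarrow d), of H composed with the
projection (F downarrow d) -> C. Here that colimit is given
as a coproduct (disjoint union) of sets, so its cardinality is the
sum of the sizes of the summands.
Coproduct of sets with sizes: 4 + 9 + 6 + 10 + 7 + 7
= 43

43


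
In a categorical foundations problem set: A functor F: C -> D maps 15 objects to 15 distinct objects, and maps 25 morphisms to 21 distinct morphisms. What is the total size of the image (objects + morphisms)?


The image of F consists of distinct objects and distinct morphisms.
|Im(F)| on objects = 15
|Im(F)| on morphisms = 21
Total image cardinality = 15 + 21 = 36

36


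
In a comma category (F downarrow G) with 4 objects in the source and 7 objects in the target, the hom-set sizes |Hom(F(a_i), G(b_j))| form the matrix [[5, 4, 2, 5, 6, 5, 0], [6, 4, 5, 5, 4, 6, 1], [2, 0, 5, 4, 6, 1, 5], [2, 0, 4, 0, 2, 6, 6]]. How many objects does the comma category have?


Objects of (F downarrow G) are triples (a, b, h: F(a)->G(b)).
The count equals the sum of all entries in the hom-matrix.
sum(row 0) = 27
sum(row 1) = 31
sum(row 2) = 23
sum(row 3) = 20
Grand total = 101

101


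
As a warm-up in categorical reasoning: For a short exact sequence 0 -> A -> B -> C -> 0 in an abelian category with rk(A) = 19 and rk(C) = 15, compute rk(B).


For a short exact sequence 0 -> A -> B -> C -> 0,
rank is additive: rank(B) = rank(A) + rank(C).
rank(B) = 19 + 15 = 34

34


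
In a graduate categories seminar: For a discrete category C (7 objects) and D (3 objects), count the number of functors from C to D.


A functor from a discrete category C to D is determined by
where each object maps. Each of the 7 objects of C can map
to any of the 3 objects of D independently.
Number of functors = 3^7 = 2187

2187


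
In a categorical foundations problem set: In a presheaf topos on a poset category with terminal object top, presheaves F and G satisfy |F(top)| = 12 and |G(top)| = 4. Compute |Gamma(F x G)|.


Global sections of a presheaf on a poset with terminal top satisfy
Gamma(H) ~ H(top). Presheaves admit pointwise products, so
(F x G)(top) = F(top) x G(top) (Cartesian product).
|Gamma(F x G)| = |F(top)| * |G(top)| = 12 * 4 = 48.

48


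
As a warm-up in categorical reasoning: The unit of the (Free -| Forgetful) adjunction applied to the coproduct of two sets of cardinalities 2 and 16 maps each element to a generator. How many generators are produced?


The unit eta_X: X -> U(F(X)) of the Free-Forgetful adjunction
maps each element of X to a generator of F(X). For X = S + T (disjoint
union in Set), |S + T| = |S| + |T|.
Total mappings = 2 + 16 = 18.

18


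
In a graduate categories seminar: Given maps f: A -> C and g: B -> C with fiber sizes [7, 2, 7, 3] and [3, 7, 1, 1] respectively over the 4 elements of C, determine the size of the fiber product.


The pullback A x_C B consists of pairs (a, b) with f(a) = g(b).
For each element c in C, the fiber product has |f^-1(c)| * |g^-1(c)| elements.
Summing over C: 7 * 3 + 2 * 7 + 7 * 1 + 3 * 1
= 21 + 14 + 7 + 3 = 45

45


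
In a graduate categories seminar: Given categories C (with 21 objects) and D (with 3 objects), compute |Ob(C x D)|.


The product category C x D has objects that are pairs (c, d).
Number of pairs = |Ob(C)| * |Ob(D)| = 21 * 3 = 63

63


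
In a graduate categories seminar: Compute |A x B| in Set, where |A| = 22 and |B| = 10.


In Set, the product A x B is the Cartesian product.
By the universal property, |A x B| = |A| * |B|.
|A x B| = 22 * 10 = 220

220


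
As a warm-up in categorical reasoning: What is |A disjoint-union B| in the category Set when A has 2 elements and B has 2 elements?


In Set, the coproduct A + B is the disjoint union.
|A + B| = |A| + |B| = 2 + 2 = 4

4


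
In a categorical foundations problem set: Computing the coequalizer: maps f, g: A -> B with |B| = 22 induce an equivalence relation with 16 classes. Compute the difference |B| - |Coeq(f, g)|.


The coequalizer Coeq(f, g) = B / ~ has one element per equivalence class.
|B| = 22, |Coeq(f, g)| = 16.
|B| - |Coeq(f, g)| = 22 - 16 = 6.

6


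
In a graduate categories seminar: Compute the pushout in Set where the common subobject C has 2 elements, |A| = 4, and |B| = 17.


The pushout A +_C B identifies the images of C in A and B.
|A +_C B| = |A| + |B| - |C| (for injections).
= 4 + 17 - 2 = 19

19


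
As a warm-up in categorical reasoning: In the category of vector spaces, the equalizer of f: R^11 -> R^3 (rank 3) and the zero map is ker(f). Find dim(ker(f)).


The equalizer of f and the zero map is ker(f).
By the rank-nullity theorem: dim(ker(f)) = dim(domain) - rank(f).
dim(ker(f)) = 11 - 3 = 8

8


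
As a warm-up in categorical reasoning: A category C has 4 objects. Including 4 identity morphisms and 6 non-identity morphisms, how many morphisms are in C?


Each object has an identity morphism, giving 4 identities.
Adding the 6 non-identity morphisms:
Total = 4 + 6 = 10

10


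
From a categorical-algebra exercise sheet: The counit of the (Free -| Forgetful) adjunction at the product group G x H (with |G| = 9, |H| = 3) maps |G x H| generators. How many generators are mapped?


The counit epsilon_K: F(U(K)) -> K of the Free-Forgetful adjunction
maps |K| generators of F(U(K)) into K. For K = G x H (the product group),
|G x H| = |G| * |H|.
Total generators mapped = 9 * 3 = 27.

27


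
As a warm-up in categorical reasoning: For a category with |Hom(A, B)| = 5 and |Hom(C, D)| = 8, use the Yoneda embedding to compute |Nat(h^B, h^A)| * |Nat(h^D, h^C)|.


By the Yoneda lemma, Nat(h^B, h^A) is isomorphic to Hom(A, B),
so |Nat(h^B, h^A)| = |Hom(A, B)| and |Nat(h^D, h^C)| = |Hom(C, D)|.
|Hom(A, B)| = 5, |Hom(C, D)| = 8.
|Nat(h^B, h^A) x Nat(h^D, h^C)| = 5 * 8 = 40

40


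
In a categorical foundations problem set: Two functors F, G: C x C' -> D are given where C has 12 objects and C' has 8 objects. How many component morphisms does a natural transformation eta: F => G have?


A natural transformation eta: F => G assigns one component morphism per
object of the domain category.
The domain is the product category C x C', so
|Ob(C x C')| = |Ob(C)| * |Ob(C')| = 12 * 8 = 96.
Therefore eta has 96 component morphisms.

96


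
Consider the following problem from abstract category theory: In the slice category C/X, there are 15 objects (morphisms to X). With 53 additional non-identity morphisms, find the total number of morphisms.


In the slice category C/X, objects are morphisms to X.
Identity morphisms: 15 (one per object of C/X).
Non-identity morphisms: 53.
Total = 15 + 53 = 68

68


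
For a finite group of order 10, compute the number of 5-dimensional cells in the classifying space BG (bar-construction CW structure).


In the bar-construction CW model of BG, the n-cells are indexed by
n-tuples [g_1|...|g_n] of non-identity elements of G (degenerate
simplices with some g_i = e do not contribute cells), so there are
(|G| - 1)^n n-cells.
For dim = 5 with |G| = 10:
cells = (10 - 1)^5 = 9^5 = 59049

59049


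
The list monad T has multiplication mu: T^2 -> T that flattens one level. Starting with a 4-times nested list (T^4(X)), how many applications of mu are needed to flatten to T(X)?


Each application of mu: T^2 -> T removes one layer of nesting.
Starting at depth 4 (i.e., T^4(X)), we need to reach T(X).
Number of mu applications = 4 - 1 = 3

3


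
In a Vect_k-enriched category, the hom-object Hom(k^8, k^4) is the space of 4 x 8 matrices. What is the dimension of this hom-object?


In Vect-enriched categories, Hom(k^n, k^m) is the space of m x n matrices.
dim(Hom(k^8, k^4)) = 4 * 8 = 32

32


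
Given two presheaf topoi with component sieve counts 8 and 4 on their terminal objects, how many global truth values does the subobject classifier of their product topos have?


In a product of presheaf topoi E_1 x E_2, the subobject classifier
is Omega = Omega_1 x Omega_2 (componentwise), so
|Omega(top)| = |Omega_1(top_1)| * |Omega_2(top_2)|.
= 8 * 4 = 32.

32


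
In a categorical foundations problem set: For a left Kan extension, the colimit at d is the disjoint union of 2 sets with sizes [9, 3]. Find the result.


Pointwise, the left Kan extension (Lan_F H)(d) is the colimit, indexed
by the comma category (F downarrow d), of H composed with the
projection (F downarrow d) -> C. Here that colimit is given
as a coproduct (disjoint union) of sets, so its cardinality is the
sum of the sizes of the summands.
Coproduct of sets with sizes: 9 + 3
= 12

12


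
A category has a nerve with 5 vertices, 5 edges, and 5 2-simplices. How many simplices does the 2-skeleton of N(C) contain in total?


The 2-skeleton of the nerve N(C) consists of simplices in dimensions 0, 1, 2:
  |N(C)_0| = 5 (objects)
  |N(C)_1| = 5 (morphisms)
  |N(C)_2| = 5 (composable pairs)
Total = 5 + 5 + 5 = 15

15


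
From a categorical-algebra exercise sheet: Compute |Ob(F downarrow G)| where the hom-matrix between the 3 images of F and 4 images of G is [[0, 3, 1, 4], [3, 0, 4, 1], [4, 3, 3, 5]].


Objects of (F downarrow G) are triples (a, b, h: F(a)->G(b)).
The count equals the sum of all entries in the hom-matrix.
sum(row 0) = 8
sum(row 1) = 8
sum(row 2) = 15
Grand total = 31

31


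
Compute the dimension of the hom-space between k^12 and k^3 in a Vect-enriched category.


In Vect-enriched categories, Hom(k^n, k^m) is the space of m x n matrices.
dim(Hom(k^12, k^3)) = 3 * 12 = 36

36


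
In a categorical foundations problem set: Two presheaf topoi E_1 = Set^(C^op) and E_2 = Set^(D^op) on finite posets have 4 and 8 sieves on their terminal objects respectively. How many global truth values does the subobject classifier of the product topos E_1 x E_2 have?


In a product of presheaf topoi E_1 x E_2, the subobject classifier
is Omega = Omega_1 x Omega_2 (componentwise), so
|Omega(top)| = |Omega_1(top_1)| * |Omega_2(top_2)|.
= 4 * 8 = 32.

32


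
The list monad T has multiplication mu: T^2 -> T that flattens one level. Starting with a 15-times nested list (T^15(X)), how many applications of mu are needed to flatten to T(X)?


Each application of mu: T^2 -> T removes one layer of nesting.
Starting at depth 15 (i.e., T^15(X)), we need to reach T(X).
Number of mu applications = 15 - 1 = 14

14


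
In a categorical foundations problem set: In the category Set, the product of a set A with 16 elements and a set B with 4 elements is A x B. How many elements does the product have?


In Set, the product A x B is the Cartesian product.
By the universal property, |A x B| = |A| * |B|.
|A x B| = 16 * 4 = 64

64


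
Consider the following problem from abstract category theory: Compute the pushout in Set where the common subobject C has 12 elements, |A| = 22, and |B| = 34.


The pushout A +_C B identifies the images of C in A and B.
|A +_C B| = |A| + |B| - |C| (for injections).
= 22 + 34 - 12 = 44

44


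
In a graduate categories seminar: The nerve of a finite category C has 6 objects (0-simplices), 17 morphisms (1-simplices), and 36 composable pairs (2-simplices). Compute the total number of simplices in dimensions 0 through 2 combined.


The 2-skeleton of the nerve N(C) consists of simplices in dimensions 0, 1, 2:
  |N(C)_0| = 6 (objects)
  |N(C)_1| = 17 (morphisms)
  |N(C)_2| = 36 (composable pairs)
Total = 6 + 17 + 36 = 59

59


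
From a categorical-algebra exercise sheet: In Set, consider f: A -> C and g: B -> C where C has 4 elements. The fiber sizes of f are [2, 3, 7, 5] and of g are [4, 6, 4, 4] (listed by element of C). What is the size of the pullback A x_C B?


The pullback A x_C B consists of pairs (a, b) with f(a) = g(b).
For each element c in C, the fiber product has |f^-1(c)| * |g^-1(c)| elements.
Summing over C: 2 * 4 + 3 * 6 + 7 * 4 + 5 * 4
= 8 + 18 + 28 + 20 = 74

74


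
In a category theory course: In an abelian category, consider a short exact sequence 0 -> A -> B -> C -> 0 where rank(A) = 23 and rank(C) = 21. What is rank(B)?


For a short exact sequence 0 -> A -> B -> C -> 0,
rank is additive: rank(B) = rank(A) + rank(C).
rank(B) = 23 + 21 = 44

44


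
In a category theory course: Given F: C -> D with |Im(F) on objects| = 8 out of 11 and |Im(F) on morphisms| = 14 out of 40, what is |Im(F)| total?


The image of F consists of distinct objects and distinct morphisms.
|Im(F)| on objects = 8
|Im(F)| on morphisms = 14
Total image cardinality = 8 + 14 = 22

22


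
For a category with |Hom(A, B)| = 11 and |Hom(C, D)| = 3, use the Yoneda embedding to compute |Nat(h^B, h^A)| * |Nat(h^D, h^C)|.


By the Yoneda lemma, Nat(h^B, h^A) is isomorphic to Hom(A, B),
so |Nat(h^B, h^A)| = |Hom(A, B)| and |Nat(h^D, h^C)| = |Hom(C, D)|.
|Hom(A, B)| = 11, |Hom(C, D)| = 3.
|Nat(h^B, h^A) x Nat(h^D, h^C)| = 11 * 3 = 33

33


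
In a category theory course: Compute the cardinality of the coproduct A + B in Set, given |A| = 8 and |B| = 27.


In Set, the coproduct A + B is the disjoint union.
|A + B| = |A| + |B| = 8 + 27 = 35

35


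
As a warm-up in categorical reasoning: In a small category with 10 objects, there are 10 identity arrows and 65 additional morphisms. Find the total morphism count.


Each object has an identity morphism, giving 10 identities.
Adding the 65 non-identity morphisms:
Total = 10 + 65 = 75

75


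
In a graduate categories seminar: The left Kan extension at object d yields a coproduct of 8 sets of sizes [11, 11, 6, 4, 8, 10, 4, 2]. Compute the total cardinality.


Pointwise, the left Kan extension (Lan_F H)(d) is the colimit, indexed
by the comma category (F downarrow d), of H composed with the
projection (F downarrow d) -> C. Here that colimit is given
as a coproduct (disjoint union) of sets, so its cardinality is the
sum of the sizes of the summands.
Coproduct of sets with sizes: 11 + 11 + 6 + 4 + 8 + 10 + 4 + 2
= 56

56


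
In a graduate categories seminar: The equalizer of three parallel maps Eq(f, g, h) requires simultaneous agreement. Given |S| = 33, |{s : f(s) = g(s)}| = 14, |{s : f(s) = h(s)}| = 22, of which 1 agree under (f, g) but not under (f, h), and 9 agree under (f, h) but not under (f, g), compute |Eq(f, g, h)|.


Eq(f, g, h) is the triple-agreement set: points in S where all three
maps take the same value. Using inclusion-exclusion on the pairwise data:
Pair (f, g) agrees on 14 points; pair (f, h) on 22 points.
Points agreeing under (f, g) but not (f, h) = 1; under (f, h) but not (f, g) = 9.
Triple-agreement = agreement-in-(f, g) minus points that agree under (f, g) but not (f, h):
|Eq(f, g, h)| = 14 - 1 = 13
(cross-check via (f, h): 22 - 9 = 13.)

13


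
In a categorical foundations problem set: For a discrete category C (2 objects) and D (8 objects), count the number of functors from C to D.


A functor from a discrete category C to D is determined by
where each object maps. Each of the 2 objects of C can map
to any of the 8 objects of D independently.
Number of functors = 8^2 = 64

64


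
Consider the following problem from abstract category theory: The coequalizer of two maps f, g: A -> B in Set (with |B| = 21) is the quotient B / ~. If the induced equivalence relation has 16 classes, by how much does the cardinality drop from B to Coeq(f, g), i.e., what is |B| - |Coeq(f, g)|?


The coequalizer Coeq(f, g) = B / ~ has one element per equivalence class.
|B| = 21, |Coeq(f, g)| = 16.
|B| - |Coeq(f, g)| = 21 - 16 = 5.

5


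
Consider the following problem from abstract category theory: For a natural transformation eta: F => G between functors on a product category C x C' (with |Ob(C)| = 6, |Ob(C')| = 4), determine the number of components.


A natural transformation eta: F => G assigns one component morphism per
object of the domain category.
The domain is the product category C x C', so
|Ob(C x C')| = |Ob(C)| * |Ob(C')| = 6 * 4 = 24.
Therefore eta has 24 component morphisms.

24


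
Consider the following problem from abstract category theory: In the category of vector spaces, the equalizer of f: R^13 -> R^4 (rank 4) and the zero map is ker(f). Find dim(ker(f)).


The equalizer of f and the zero map is ker(f).
By the rank-nullity theorem: dim(ker(f)) = dim(domain) - rank(f).
dim(ker(f)) = 13 - 4 = 9

9


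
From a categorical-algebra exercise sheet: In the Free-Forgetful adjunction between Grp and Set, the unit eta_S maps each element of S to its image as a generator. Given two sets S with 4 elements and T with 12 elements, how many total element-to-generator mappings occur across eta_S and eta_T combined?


The unit eta_X: X -> U(F(X)) of the Free-Forgetful adjunction
maps each element of X to a generator of F(X). For X = S + T (disjoint
union in Set), |S + T| = |S| + |T|.
Total mappings = 4 + 12 = 16.

16


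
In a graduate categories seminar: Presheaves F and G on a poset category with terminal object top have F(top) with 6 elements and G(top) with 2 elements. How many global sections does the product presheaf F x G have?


Global sections of a presheaf on a poset with terminal top satisfy
Gamma(H) ~ H(top). Presheaves admit pointwise products, so
(F x G)(top) = F(top) x G(top) (Cartesian product).
|Gamma(F x G)| = |F(top)| * |G(top)| = 6 * 2 = 12.

12


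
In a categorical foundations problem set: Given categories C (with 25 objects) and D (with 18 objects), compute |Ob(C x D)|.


The product category C x D has objects that are pairs (c, d).
Number of pairs = |Ob(C)| * |Ob(D)| = 25 * 18 = 450

450


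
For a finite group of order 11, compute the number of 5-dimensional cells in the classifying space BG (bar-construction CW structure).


In the bar-construction CW model of BG, the n-cells are indexed by
n-tuples [g_1|...|g_n] of non-identity elements of G (degenerate
simplices with some g_i = e do not contribute cells), so there are
(|G| - 1)^n n-cells.
For dim = 5 with |G| = 11:
cells = (11 - 1)^5 = 10^5 = 100000

100000


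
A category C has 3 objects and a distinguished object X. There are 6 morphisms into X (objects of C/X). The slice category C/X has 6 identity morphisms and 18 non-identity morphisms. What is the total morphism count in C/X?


In the slice category C/X, objects are morphisms to X.
Identity morphisms: 6 (one per object of C/X).
Non-identity morphisms: 18.
Total = 6 + 18 = 24

24


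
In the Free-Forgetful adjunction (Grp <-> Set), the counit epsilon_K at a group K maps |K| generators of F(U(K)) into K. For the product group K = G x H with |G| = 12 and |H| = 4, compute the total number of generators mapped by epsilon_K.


The counit epsilon_K: F(U(K)) -> K of the Free-Forgetful adjunction
maps |K| generators of F(U(K)) into K. For K = G x H (the product group),
|G x H| = |G| * |H|.
Total generators mapped = 12 * 4 = 48.

48


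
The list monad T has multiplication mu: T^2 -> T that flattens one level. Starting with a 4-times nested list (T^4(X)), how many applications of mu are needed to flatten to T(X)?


Each application of mu: T^2 -> T removes one layer of nesting.
Starting at depth 4 (i.e., T^4(X)), we need to reach T(X).
Number of mu applications = 4 - 1 = 3

3


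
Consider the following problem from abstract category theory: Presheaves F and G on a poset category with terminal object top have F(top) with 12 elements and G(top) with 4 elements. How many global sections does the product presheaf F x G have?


Global sections of a presheaf on a poset with terminal top satisfy
Gamma(H) ~ H(top). Presheaves admit pointwise products, so
(F x G)(top) = F(top) x G(top) (Cartesian product).
|Gamma(F x G)| = |F(top)| * |G(top)| = 12 * 4 = 48.

48


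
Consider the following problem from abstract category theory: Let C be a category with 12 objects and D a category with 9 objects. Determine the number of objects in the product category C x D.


The product category C x D has objects that are pairs (c, d).
Number of pairs = |Ob(C)| * |Ob(D)| = 12 * 9 = 108

108


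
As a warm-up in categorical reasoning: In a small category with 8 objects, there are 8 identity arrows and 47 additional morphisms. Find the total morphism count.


Each object has an identity morphism, giving 8 identities.
Adding the 47 non-identity morphisms:
Total = 8 + 47 = 55

55


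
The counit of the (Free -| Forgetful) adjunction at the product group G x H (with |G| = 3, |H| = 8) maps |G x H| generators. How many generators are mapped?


The counit epsilon_K: F(U(K)) -> K of the Free-Forgetful adjunction
maps |K| generators of F(U(K)) into K. For K = G x H (the product group),
|G x H| = |G| * |H|.
Total generators mapped = 3 * 8 = 24.

24


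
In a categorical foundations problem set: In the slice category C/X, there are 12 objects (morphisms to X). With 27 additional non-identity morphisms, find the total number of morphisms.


In the slice category C/X, objects are morphisms to X.
Identity morphisms: 12 (one per object of C/X).
Non-identity morphisms: 27.
Total = 12 + 27 = 39

39


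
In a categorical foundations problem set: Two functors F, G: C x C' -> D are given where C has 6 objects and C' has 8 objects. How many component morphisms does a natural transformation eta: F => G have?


A natural transformation eta: F => G assigns one component morphism per
object of the domain category.
The domain is the product category C x C', so
|Ob(C x C')| = |Ob(C)| * |Ob(C')| = 6 * 8 = 48.
Therefore eta has 48 component morphisms.

48


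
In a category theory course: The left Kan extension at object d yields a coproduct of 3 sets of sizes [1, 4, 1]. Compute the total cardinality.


Pointwise, the left Kan extension (Lan_F H)(d) is the colimit, indexed
by the comma category (F downarrow d), of H composed with the
projection (F downarrow d) -> C. Here that colimit is given
as a coproduct (disjoint union) of sets, so its cardinality is the
sum of the sizes of the summands.
Coproduct of sets with sizes: 1 + 4 + 1
= 6

6


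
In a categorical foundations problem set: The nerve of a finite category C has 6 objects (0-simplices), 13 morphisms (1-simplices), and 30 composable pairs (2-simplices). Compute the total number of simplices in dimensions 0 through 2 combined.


The 2-skeleton of the nerve N(C) consists of simplices in dimensions 0, 1, 2:
  |N(C)_0| = 6 (objects)
  |N(C)_1| = 13 (morphisms)
  |N(C)_2| = 30 (composable pairs)
Total = 6 + 13 + 30 = 49

49


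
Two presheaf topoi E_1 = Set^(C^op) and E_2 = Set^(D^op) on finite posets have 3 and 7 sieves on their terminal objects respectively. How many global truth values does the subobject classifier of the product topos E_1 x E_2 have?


In a product of presheaf topoi E_1 x E_2, the subobject classifier
is Omega = Omega_1 x Omega_2 (componentwise), so
|Omega(top)| = |Omega_1(top_1)| * |Omega_2(top_2)|.
= 3 * 7 = 21.

21


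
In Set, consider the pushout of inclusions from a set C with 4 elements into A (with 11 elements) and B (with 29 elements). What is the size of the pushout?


The pushout A +_C B identifies the images of C in A and B.
|A +_C B| = |A| + |B| - |C| (for injections).
= 11 + 29 - 4 = 36

36


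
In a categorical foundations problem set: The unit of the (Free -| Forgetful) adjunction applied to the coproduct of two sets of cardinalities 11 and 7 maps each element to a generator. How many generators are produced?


The unit eta_X: X -> U(F(X)) of the Free-Forgetful adjunction
maps each element of X to a generator of F(X). For X = S + T (disjoint
union in Set), |S + T| = |S| + |T|.
Total mappings = 11 + 7 = 18.

18


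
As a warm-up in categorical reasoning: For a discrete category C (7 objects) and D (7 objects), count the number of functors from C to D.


A functor from a discrete category C to D is determined by
where each object maps. Each of the 7 objects of C can map
to any of the 7 objects of D independently.
Number of functors = 7^7 = 823543

823543


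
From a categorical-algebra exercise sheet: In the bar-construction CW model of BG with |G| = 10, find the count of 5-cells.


In the bar-construction CW model of BG, the n-cells are indexed by
n-tuples [g_1|...|g_n] of non-identity elements of G (degenerate
simplices with some g_i = e do not contribute cells), so there are
(|G| - 1)^n n-cells.
For dim = 5 with |G| = 10:
cells = (10 - 1)^5 = 9^5 = 59049

59049


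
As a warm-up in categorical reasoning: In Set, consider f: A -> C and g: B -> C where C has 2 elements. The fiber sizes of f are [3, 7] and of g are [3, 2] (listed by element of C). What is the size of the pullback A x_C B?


The pullback A x_C B consists of pairs (a, b) with f(a) = g(b).
For each element c in C, the fiber product has |f^-1(c)| * |g^-1(c)| elements.
Summing over C: 3 * 3 + 7 * 2
= 9 + 14 = 23

23
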